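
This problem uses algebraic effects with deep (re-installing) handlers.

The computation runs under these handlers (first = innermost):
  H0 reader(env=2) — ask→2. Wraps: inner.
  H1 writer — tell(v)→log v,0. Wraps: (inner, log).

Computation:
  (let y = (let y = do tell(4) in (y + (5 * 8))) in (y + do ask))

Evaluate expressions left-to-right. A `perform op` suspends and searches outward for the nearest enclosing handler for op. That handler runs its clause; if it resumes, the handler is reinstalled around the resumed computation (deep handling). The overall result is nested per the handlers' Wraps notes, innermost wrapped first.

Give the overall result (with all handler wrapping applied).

Answer: (42, (4))

Evaluation trace:
tell(4) @ H1 ⇒ log+=4
ask @ H0 ⇒ 2
H0 returns 42
H1 returns (42, (4))
= (42, (4))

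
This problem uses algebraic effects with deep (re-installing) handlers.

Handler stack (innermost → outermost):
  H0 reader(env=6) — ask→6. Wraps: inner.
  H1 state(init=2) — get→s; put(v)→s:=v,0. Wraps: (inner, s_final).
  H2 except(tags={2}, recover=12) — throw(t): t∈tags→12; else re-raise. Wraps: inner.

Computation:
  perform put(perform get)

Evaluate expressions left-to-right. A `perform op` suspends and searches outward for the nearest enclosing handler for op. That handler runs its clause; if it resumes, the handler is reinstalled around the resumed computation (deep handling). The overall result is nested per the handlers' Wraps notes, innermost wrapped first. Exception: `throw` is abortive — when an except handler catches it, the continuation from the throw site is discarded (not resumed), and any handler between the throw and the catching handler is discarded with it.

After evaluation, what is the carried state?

Answer: 2

Working:
get @ H1 ⇒ 2
put(2) @ H1 ⇒ s:=2
H0 returns 0
H1 returns (0, 2)
H2 returns (0, 2)
= (0, 2)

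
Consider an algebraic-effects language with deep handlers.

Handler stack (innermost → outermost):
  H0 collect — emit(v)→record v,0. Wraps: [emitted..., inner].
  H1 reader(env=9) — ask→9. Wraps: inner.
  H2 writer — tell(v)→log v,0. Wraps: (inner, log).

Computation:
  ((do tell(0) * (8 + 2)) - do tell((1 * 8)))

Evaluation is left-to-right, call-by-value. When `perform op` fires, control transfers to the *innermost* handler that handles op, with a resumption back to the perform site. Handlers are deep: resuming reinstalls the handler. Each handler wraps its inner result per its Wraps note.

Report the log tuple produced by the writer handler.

Working:
tell(0) @ H2 ⇒ log+=0
tell(8) @ H2 ⇒ log+=8
H0 returns [0]
H1 returns [0]
H2 returns ([0], (0, 8))
= ([0], (0, 8))

Answer: (0, 8)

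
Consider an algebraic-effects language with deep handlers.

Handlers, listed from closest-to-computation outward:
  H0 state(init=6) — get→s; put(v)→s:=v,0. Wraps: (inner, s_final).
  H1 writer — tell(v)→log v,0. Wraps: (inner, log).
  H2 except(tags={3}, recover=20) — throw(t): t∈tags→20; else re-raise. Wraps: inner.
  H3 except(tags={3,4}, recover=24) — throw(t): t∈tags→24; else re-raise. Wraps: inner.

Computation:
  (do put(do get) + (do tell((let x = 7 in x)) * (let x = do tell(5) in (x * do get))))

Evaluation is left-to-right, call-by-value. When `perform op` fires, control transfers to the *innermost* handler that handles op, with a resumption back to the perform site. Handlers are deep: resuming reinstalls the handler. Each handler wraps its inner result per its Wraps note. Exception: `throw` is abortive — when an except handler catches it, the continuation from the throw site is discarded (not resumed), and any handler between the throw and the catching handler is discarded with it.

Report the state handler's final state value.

Answer: 6

Working:
get @ H0 ⇒ 6
put(6) @ H0 ⇒ s:=6
tell(7) @ H1 ⇒ log+=7
tell(5) @ H1 ⇒ log+=5
get @ H0 ⇒ 6
H0 returns (0, 6)
H1 returns ((0, 6), (7, 5))
H2 returns ((0, 6), (7, 5))
H3 returns ((0, 6), (7, 5))
= ((0, 6), (7, 5))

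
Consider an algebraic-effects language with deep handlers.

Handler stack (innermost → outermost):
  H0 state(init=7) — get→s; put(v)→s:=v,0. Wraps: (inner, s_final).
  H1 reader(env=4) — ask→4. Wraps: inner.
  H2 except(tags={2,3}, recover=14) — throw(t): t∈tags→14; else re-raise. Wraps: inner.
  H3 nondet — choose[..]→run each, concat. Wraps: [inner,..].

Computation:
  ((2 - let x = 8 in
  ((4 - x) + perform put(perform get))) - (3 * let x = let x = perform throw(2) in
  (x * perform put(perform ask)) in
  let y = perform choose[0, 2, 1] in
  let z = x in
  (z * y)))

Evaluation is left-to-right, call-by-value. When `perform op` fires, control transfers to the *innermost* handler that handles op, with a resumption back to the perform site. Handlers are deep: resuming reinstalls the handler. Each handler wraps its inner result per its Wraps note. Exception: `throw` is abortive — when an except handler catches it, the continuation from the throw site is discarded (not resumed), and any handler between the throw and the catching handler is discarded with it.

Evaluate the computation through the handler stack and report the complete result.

Working:
get @ H0 ⇒ 7
put(7) @ H0 ⇒ s:=7
throw(2) @ H2 caught ⇒ 14
H3 returns [14]
= [14]

Answer: [14]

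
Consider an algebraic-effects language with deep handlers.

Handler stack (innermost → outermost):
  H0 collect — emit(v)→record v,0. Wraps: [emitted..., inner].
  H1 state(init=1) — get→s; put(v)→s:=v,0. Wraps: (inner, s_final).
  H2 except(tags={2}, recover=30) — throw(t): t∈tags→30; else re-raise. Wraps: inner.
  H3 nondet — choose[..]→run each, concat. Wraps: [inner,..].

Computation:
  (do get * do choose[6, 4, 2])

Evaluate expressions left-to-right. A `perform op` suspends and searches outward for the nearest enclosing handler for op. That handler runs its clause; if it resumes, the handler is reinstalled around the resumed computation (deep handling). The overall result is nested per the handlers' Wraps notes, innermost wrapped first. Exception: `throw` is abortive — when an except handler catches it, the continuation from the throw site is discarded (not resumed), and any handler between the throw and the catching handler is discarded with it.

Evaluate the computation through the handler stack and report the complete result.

Working:
get @ H1 ⇒ 1
choose[6, 4, 2] @ H3
  branch[0] choose=6:
    H0 returns [6]
    H1 returns ([6], 1)
    H2 returns ([6], 1)
    H3 returns [([6], 1)]
  branch[1] choose=4:
    H0 returns [4]
    H1 returns ([4], 1)
    H2 returns ([4], 1)
    H3 returns [([4], 1)]
  branch[2] choose=2:
    H0 returns [2]
    H1 returns ([2], 1)
    H2 returns ([2], 1)
    H3 returns [([2], 1)]
= [([6], 1), ([4], 1), ([2], 1)]

Answer: [([6], 1), ([4], 1), ([2], 1)]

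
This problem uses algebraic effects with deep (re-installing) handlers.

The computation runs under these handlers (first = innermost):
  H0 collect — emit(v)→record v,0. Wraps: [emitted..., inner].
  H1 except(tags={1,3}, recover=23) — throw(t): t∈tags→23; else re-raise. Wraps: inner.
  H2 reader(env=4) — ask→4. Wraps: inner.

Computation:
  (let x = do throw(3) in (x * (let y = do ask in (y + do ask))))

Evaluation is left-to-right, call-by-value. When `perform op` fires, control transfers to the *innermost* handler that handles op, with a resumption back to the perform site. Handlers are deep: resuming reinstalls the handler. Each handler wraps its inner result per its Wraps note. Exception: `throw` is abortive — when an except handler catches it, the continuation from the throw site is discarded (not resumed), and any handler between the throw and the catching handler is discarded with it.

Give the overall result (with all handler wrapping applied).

Answer: 23

Step-by-step:
throw(3) @ H1 caught ⇒ 23
H2 returns 23
= 23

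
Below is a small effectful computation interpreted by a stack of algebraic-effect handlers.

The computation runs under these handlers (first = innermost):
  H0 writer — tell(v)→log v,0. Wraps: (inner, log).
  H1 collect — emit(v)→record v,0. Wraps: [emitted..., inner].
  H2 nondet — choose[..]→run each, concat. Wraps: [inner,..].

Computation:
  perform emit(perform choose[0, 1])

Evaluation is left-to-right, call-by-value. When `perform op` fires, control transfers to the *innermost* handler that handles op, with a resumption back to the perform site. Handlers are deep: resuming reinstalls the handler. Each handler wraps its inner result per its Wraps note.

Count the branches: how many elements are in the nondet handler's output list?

Evaluation trace:
choose[0, 1] @ H2
  branch[0] choose=0:
    emit(0) @ H1 ⇒ out+=0
    H0 returns (0, ())
    H1 returns [0, (0, ())]
    H2 returns [[0, (0, ())]]
  branch[1] choose=1:
    emit(1) @ H1 ⇒ out+=1
    H0 returns (0, ())
    H1 returns [1, (0, ())]
    H2 returns [[1, (0, ())]]
= [[0, (0, ())], [1, (0, ())]]

Answer: 2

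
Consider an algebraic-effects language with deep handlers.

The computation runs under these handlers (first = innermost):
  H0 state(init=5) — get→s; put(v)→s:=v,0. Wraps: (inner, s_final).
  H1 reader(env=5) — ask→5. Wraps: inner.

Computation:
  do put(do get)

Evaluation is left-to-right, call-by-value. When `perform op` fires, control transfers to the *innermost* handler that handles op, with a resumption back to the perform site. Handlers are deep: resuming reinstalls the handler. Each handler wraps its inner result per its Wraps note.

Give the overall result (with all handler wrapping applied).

Answer: (0, 5)

Working:
get @ H0 ⇒ 5
put(5) @ H0 ⇒ s:=5
H0 returns (0, 5)
H1 returns (0, 5)
= (0, 5)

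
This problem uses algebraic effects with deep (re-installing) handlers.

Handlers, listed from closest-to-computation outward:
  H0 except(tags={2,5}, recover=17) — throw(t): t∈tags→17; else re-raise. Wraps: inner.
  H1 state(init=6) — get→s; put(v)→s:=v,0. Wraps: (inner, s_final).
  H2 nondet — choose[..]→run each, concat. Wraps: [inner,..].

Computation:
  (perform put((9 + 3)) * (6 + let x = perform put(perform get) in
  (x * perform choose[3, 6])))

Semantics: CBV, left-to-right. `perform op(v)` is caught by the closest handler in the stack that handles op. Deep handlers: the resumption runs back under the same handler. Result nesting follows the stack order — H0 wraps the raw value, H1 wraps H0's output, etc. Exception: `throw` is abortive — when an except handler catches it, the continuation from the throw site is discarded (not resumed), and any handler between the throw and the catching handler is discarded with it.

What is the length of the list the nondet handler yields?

Working:
put(12) @ H1 ⇒ s:=12
get @ H1 ⇒ 12
put(12) @ H1 ⇒ s:=12
choose[3, 6] @ H2
  branch[0] choose=3:
    H0 returns 0
    H1 returns (0, 12)
    H2 returns [(0, 12)]
  branch[1] choose=6:
    H0 returns 0
    H1 returns (0, 12)
    H2 returns [(0, 12)]
= [(0, 12), (0, 12)]

Answer: 2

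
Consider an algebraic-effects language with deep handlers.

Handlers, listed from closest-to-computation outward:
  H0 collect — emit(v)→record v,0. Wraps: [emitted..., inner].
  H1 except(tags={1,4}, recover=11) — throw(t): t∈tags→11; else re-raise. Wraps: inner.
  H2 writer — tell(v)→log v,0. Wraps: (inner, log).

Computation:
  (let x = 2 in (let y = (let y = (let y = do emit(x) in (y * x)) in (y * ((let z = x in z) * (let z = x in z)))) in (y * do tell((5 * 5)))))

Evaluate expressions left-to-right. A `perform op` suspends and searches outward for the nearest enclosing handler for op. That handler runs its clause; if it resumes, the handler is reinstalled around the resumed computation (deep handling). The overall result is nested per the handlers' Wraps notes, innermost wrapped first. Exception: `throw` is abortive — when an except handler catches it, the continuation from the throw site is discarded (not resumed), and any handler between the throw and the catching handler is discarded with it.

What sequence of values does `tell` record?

Evaluation trace:
emit(2) @ H0 ⇒ out+=2
tell(25) @ H2 ⇒ log+=25
H0 returns [2, 0]
H1 returns [2, 0]
H2 returns ([2, 0], (25))
= ([2, 0], (25))

Answer: (25)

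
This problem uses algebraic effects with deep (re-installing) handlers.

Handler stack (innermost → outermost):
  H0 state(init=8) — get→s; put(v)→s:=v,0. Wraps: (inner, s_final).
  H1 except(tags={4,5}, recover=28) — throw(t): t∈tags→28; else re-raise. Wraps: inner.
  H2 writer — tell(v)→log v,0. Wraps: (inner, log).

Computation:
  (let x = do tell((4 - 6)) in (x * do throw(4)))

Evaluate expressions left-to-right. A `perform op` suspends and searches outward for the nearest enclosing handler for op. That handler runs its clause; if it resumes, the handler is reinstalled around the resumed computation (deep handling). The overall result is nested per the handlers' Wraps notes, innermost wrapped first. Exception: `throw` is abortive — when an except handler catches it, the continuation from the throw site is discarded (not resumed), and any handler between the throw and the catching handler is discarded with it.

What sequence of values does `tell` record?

Answer: (-2)

Working:
tell(-2) @ H2 ⇒ log+=-2
throw(4) @ H1 caught ⇒ 28
H2 returns (28, (-2))
= (28, (-2))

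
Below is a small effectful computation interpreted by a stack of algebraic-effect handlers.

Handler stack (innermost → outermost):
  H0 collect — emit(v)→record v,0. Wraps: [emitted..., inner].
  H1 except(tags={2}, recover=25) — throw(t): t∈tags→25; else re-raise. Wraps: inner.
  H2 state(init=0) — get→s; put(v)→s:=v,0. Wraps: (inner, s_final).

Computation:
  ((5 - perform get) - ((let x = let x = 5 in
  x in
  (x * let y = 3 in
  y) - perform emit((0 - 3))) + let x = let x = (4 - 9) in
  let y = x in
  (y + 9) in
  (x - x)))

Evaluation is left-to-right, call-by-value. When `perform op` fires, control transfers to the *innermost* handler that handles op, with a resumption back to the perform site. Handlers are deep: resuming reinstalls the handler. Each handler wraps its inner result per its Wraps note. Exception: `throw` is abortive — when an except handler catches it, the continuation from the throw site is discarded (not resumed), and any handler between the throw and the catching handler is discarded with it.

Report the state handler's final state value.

Evaluation trace:
get @ H2 ⇒ 0
emit(-3) @ H0 ⇒ out+=-3
H0 returns [-3, -10]
H1 returns [-3, -10]
H2 returns ([-3, -10], 0)
= ([-3, -10], 0)

Answer: 0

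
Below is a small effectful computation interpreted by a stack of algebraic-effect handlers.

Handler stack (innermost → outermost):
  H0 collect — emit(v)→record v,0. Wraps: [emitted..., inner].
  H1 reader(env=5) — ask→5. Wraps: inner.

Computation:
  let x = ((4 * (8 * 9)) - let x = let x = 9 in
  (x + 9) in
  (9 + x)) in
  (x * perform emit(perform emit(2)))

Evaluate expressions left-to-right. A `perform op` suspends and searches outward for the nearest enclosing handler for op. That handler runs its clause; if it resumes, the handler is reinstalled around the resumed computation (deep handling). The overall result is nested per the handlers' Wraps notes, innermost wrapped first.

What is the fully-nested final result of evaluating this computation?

Step-by-step:
emit(2) @ H0 ⇒ out+=2
emit(0) @ H0 ⇒ out+=0
H0 returns [2, 0, 0]
H1 returns [2, 0, 0]
= [2, 0, 0]

Answer: [2, 0, 0]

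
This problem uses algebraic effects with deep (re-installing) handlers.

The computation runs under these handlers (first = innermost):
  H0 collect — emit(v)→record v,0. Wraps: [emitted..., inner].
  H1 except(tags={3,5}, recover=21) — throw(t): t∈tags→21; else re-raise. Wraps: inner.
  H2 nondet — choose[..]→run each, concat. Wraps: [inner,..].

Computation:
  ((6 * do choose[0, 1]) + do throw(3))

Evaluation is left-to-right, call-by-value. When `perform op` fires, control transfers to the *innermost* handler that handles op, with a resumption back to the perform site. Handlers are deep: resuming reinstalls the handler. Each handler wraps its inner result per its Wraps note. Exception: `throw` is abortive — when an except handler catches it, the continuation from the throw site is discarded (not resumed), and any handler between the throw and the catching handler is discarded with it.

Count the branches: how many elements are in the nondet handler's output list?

Answer: 2

Step-by-step:
choose[0, 1] @ H2
  branch[0] choose=0:
    throw(3) @ H1 caught ⇒ 21
    H2 returns [21]
  branch[1] choose=1:
    throw(3) @ H1 caught ⇒ 21
    H2 returns [21]
= [21, 21]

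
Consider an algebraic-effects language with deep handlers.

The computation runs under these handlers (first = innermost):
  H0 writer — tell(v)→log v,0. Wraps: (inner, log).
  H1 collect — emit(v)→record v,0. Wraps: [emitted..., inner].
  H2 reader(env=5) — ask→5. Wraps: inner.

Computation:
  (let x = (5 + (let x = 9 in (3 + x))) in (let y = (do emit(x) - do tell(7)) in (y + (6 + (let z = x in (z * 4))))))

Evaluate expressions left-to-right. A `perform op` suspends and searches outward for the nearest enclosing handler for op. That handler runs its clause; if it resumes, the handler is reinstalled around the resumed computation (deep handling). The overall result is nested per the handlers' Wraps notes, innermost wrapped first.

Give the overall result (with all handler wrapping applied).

Working:
emit(17) @ H1 ⇒ out+=17
tell(7) @ H0 ⇒ log+=7
H0 returns (74, (7))
H1 returns [17, (74, (7))]
H2 returns [17, (74, (7))]
= [17, (74, (7))]

Answer: [17, (74, (7))]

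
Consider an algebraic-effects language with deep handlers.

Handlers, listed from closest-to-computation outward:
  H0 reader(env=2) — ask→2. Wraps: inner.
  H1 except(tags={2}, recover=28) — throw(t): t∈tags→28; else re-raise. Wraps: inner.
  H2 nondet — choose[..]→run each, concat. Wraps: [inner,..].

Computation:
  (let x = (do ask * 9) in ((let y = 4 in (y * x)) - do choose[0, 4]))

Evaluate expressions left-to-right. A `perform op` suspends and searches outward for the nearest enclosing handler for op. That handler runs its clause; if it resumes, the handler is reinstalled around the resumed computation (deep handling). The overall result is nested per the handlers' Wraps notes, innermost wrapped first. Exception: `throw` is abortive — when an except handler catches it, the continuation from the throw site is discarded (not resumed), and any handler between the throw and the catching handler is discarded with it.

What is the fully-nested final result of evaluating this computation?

Answer: [72, 68]

Step-by-step:
ask @ H0 ⇒ 2
choose[0, 4] @ H2
  branch[0] choose=0:
    H0 returns 72
    H1 returns 72
    H2 returns [72]
  branch[1] choose=4:
    H0 returns 68
    H1 returns 68
    H2 returns [68]
= [72, 68]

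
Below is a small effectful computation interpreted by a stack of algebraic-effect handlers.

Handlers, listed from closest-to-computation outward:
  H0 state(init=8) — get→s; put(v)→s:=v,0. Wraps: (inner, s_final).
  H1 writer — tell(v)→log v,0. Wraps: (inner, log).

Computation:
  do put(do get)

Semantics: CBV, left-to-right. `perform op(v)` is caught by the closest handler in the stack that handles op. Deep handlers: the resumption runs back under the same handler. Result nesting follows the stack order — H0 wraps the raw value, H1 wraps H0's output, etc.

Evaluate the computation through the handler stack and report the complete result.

Step-by-step:
get @ H0 ⇒ 8
put(8) @ H0 ⇒ s:=8
H0 returns (0, 8)
H1 returns ((0, 8), ())
= ((0, 8), ())

Answer: ((0, 8), ())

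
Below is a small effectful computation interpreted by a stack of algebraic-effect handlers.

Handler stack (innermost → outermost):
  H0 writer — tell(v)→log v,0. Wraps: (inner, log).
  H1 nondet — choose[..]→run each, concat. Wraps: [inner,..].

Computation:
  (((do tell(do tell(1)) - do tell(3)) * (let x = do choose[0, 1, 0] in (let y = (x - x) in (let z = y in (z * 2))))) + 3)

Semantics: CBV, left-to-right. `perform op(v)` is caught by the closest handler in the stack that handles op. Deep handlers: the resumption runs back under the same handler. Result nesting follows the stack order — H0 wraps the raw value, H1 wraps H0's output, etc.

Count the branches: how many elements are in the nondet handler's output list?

Step-by-step:
tell(1) @ H0 ⇒ log+=1
tell(0) @ H0 ⇒ log+=0
tell(3) @ H0 ⇒ log+=3
choose[0, 1, 0] @ H1
  branch[0] choose=0:
    H0 returns (3, (1, 0, 3))
    H1 returns [(3, (1, 0, 3))]
  branch[1] choose=1:
    H0 returns (3, (1, 0, 3))
    H1 returns [(3, (1, 0, 3))]
  branch[2] choose=0:
    H0 returns (3, (1, 0, 3))
    H1 returns [(3, (1, 0, 3))]
= [(3, (1, 0, 3)), (3, (1, 0, 3)), (3, (1, 0, 3))]

Answer: 3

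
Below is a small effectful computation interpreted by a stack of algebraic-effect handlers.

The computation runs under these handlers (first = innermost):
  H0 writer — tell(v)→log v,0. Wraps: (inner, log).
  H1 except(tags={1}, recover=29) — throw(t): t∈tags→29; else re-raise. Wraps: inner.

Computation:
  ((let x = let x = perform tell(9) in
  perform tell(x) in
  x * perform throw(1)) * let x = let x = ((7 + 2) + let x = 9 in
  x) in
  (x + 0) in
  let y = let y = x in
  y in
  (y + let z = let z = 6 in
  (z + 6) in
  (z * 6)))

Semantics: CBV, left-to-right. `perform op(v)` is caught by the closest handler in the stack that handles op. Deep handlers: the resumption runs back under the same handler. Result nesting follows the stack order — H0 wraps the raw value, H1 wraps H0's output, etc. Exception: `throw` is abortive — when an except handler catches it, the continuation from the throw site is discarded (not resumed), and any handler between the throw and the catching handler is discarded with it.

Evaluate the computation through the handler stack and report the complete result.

Evaluation trace:
tell(9) @ H0 ⇒ log+=9
tell(0) @ H0 ⇒ log+=0
throw(1) @ H1 caught ⇒ 29
= 29

Answer: 29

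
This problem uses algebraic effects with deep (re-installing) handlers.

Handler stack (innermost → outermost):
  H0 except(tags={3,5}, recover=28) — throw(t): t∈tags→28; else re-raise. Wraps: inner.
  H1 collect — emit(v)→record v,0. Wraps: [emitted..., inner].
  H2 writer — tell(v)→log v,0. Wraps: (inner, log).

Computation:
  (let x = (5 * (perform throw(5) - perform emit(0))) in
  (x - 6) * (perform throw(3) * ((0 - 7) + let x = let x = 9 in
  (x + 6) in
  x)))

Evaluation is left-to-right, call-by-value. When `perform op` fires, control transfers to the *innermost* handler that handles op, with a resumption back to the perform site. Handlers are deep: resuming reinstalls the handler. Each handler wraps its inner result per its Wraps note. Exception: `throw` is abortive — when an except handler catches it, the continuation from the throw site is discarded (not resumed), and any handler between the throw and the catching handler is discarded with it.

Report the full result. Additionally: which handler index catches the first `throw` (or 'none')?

Answer: ([28], ()) ; first throw caught by: H0

Evaluation trace:
throw(5) @ H0 caught ⇒ 28
H1 returns [28]
H2 returns ([28], ())
= ([28], ())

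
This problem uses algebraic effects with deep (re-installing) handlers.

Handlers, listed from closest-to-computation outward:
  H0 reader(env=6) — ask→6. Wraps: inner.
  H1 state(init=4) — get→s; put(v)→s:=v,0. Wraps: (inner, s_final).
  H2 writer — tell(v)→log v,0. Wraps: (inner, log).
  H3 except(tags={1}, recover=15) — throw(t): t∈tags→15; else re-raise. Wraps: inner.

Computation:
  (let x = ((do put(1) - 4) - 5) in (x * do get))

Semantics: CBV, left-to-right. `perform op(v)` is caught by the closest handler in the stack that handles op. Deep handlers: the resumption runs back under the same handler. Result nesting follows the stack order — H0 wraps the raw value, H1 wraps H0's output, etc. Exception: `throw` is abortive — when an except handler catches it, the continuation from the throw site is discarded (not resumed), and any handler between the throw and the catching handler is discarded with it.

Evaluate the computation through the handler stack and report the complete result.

Answer: ((-9, 1), ())

Evaluation trace:
put(1) @ H1 ⇒ s:=1
get @ H1 ⇒ 1
H0 returns -9
H1 returns (-9, 1)
H2 returns ((-9, 1), ())
H3 returns ((-9, 1), ())
= ((-9, 1), ())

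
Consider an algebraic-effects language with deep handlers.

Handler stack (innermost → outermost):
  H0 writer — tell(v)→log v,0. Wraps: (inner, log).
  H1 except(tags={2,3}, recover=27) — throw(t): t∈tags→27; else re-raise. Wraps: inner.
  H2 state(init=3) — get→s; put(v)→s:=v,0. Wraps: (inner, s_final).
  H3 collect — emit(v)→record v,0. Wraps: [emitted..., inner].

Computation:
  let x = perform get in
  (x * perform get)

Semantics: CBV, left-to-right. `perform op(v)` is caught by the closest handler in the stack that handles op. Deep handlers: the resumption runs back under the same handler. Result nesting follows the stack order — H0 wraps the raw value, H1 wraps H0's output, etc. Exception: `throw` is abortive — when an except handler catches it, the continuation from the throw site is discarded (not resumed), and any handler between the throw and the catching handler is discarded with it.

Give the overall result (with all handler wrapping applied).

Step-by-step:
get @ H2 ⇒ 3
get @ H2 ⇒ 3
H0 returns (9, ())
H1 returns (9, ())
H2 returns ((9, ()), 3)
H3 returns [((9, ()), 3)]
= [((9, ()), 3)]

Answer: [((9, ()), 3)]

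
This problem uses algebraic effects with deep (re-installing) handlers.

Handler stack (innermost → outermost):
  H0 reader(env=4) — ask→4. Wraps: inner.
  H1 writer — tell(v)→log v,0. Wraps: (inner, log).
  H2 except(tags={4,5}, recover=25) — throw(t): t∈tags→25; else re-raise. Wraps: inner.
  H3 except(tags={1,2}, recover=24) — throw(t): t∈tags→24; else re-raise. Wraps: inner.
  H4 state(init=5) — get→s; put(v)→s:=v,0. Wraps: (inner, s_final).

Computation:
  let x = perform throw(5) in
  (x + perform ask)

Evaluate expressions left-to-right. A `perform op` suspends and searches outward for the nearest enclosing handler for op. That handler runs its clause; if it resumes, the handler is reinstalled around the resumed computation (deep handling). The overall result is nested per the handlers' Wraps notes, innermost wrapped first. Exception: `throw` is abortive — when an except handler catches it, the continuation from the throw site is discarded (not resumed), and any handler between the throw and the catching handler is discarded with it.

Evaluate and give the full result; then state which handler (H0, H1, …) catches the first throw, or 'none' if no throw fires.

Answer: (25, 5) ; first throw caught by: H2

Step-by-step:
throw(5) @ H2 caught ⇒ 25
H3 returns 25
H4 returns (25, 5)
= (25, 5)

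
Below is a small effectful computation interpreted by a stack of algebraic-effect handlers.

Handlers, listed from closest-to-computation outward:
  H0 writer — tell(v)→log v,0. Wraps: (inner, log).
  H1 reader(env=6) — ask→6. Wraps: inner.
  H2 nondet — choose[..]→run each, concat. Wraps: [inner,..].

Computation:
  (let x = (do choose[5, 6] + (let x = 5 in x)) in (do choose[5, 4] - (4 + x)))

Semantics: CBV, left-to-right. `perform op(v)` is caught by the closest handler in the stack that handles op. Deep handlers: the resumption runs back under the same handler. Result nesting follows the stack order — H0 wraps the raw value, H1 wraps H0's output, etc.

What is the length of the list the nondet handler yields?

Answer: 4

Working:
choose[5, 6] @ H2
  branch[0] choose=5:
    choose[5, 4] @ H2
      branch[0] choose=5:
        H0 returns (-9, ())
        H1 returns (-9, ())
        H2 returns [(-9, ())]
      branch[1] choose=4:
        H0 returns (-10, ())
        H1 returns (-10, ())
        H2 returns [(-10, ())]
  branch[1] choose=6:
    choose[5, 4] @ H2
      branch[0] choose=5:
        H0 returns (-10, ())
        H1 returns (-10, ())
        H2 returns [(-10, ())]
      branch[1] choose=4:
        H0 returns (-11, ())
        H1 returns (-11, ())
        H2 returns [(-11, ())]
= [(-9, ()), (-10, ()), (-10, ()), (-11, ())]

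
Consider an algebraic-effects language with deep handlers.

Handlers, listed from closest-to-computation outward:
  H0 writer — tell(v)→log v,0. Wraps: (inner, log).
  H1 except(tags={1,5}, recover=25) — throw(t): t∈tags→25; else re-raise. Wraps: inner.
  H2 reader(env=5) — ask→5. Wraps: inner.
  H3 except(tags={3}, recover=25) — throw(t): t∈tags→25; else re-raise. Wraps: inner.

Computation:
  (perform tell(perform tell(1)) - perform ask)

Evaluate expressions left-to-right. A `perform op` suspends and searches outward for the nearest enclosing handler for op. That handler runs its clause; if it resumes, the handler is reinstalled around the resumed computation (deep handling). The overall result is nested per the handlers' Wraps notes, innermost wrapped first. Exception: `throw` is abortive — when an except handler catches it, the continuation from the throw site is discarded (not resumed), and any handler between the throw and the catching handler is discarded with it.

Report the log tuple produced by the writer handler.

Answer: (1, 0)

Evaluation trace:
tell(1) @ H0 ⇒ log+=1
tell(0) @ H0 ⇒ log+=0
ask @ H2 ⇒ 5
H0 returns (-5, (1, 0))
H1 returns (-5, (1, 0))
H2 returns (-5, (1, 0))
H3 returns (-5, (1, 0))
= (-5, (1, 0))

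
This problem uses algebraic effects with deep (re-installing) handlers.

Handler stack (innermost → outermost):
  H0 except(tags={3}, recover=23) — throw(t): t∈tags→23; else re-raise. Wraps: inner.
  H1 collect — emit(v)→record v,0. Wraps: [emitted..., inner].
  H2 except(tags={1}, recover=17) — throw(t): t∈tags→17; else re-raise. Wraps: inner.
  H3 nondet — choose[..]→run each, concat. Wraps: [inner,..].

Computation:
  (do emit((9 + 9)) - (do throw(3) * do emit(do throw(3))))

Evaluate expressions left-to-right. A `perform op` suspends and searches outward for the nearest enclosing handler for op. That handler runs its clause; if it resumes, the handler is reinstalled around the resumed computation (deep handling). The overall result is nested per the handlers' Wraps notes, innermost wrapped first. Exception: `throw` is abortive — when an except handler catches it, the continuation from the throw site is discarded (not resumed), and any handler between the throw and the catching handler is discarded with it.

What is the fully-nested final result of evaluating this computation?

Answer: [[18, 23]]

Evaluation trace:
emit(18) @ H1 ⇒ out+=18
throw(3) @ H0 caught ⇒ 23
H1 returns [18, 23]
H2 returns [18, 23]
H3 returns [[18, 23]]
= [[18, 23]]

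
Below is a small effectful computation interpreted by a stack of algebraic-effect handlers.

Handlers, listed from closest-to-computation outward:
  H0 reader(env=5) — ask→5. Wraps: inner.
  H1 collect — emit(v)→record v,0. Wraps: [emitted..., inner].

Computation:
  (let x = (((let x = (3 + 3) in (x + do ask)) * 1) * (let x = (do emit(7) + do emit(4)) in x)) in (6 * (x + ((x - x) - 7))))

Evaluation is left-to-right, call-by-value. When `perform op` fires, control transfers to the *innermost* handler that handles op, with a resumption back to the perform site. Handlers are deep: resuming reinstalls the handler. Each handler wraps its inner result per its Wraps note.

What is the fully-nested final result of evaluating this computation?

Evaluation trace:
ask @ H0 ⇒ 5
emit(7) @ H1 ⇒ out+=7
emit(4) @ H1 ⇒ out+=4
H0 returns -42
H1 returns [7, 4, -42]
= [7, 4, -42]

Answer: [7, 4, -42]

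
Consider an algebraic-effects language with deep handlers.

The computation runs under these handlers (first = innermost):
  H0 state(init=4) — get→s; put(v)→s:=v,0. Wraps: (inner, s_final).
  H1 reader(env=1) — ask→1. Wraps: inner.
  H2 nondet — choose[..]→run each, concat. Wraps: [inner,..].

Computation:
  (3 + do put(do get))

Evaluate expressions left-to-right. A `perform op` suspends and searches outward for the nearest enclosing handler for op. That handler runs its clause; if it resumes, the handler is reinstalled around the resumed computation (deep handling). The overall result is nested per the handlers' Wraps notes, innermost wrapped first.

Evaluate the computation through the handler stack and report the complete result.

Answer: [(3, 4)]

Step-by-step:
get @ H0 ⇒ 4
put(4) @ H0 ⇒ s:=4
H0 returns (3, 4)
H1 returns (3, 4)
H2 returns [(3, 4)]
= [(3, 4)]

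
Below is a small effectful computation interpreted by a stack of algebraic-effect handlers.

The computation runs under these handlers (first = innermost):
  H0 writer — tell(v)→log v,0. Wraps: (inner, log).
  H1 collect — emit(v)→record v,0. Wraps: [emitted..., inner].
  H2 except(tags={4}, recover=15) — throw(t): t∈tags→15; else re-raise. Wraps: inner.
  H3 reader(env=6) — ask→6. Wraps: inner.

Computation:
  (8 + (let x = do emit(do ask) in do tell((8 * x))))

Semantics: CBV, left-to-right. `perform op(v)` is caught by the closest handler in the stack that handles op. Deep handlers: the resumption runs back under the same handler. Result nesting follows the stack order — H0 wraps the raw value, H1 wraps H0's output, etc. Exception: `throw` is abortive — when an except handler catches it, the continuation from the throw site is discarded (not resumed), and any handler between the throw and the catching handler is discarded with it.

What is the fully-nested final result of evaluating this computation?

Step-by-step:
ask @ H3 ⇒ 6
emit(6) @ H1 ⇒ out+=6
tell(0) @ H0 ⇒ log+=0
H0 returns (8, (0))
H1 returns [6, (8, (0))]
H2 returns [6, (8, (0))]
H3 returns [6, (8, (0))]
= [6, (8, (0))]

Answer: [6, (8, (0))]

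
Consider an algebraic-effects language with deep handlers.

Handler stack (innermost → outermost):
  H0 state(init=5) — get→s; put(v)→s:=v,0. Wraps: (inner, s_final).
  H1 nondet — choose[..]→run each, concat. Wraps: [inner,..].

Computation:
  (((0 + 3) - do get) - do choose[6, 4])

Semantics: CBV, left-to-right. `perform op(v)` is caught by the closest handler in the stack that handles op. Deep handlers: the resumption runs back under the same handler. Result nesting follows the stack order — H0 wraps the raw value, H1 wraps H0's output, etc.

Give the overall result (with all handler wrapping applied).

Answer: [(-8, 5), (-6, 5)]

Step-by-step:
get @ H0 ⇒ 5
choose[6, 4] @ H1
  branch[0] choose=6:
    H0 returns (-8, 5)
    H1 returns [(-8, 5)]
  branch[1] choose=4:
    H0 returns (-6, 5)
    H1 returns [(-6, 5)]
= [(-8, 5), (-6, 5)]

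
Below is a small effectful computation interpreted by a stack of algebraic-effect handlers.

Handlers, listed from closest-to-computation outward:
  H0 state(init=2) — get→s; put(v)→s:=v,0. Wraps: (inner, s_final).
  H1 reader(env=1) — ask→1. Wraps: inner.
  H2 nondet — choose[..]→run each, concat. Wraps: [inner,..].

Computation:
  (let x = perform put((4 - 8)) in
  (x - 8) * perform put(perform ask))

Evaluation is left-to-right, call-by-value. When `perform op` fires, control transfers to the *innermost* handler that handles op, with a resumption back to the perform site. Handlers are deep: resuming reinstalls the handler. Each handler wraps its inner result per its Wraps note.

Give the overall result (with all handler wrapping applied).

Answer: [(0, 1)]

Step-by-step:
put(-4) @ H0 ⇒ s:=-4
ask @ H1 ⇒ 1
put(1) @ H0 ⇒ s:=1
H0 returns (0, 1)
H1 returns (0, 1)
H2 returns [(0, 1)]
= [(0, 1)]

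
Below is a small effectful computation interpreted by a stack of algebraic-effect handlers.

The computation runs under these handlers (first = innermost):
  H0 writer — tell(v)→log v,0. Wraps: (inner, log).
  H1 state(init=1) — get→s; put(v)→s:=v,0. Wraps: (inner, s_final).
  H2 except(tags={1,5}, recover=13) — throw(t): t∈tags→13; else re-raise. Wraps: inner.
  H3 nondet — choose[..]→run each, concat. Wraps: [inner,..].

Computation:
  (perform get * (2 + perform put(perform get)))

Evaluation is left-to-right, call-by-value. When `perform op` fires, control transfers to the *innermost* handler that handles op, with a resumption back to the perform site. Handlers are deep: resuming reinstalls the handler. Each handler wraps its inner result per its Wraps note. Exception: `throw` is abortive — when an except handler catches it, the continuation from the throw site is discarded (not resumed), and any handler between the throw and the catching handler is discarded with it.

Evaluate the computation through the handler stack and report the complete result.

Answer: [((2, ()), 1)]

Working:
get @ H1 ⇒ 1
get @ H1 ⇒ 1
put(1) @ H1 ⇒ s:=1
H0 returns (2, ())
H1 returns ((2, ()), 1)
H2 returns ((2, ()), 1)
H3 returns [((2, ()), 1)]
= [((2, ()), 1)]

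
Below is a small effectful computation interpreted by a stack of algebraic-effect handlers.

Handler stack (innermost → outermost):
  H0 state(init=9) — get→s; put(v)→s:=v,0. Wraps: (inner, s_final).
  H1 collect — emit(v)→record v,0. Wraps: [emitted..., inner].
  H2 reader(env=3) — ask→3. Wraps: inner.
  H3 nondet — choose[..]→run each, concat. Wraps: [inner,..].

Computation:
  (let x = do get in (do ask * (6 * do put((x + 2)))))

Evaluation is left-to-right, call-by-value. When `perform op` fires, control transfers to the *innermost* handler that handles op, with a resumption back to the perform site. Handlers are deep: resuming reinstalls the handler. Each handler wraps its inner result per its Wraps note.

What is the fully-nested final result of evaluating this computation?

Evaluation trace:
get @ H0 ⇒ 9
ask @ H2 ⇒ 3
put(11) @ H0 ⇒ s:=11
H0 returns (0, 11)
H1 returns [(0, 11)]
H2 returns [(0, 11)]
H3 returns [[(0, 11)]]
= [[(0, 11)]]

Answer: [[(0, 11)]]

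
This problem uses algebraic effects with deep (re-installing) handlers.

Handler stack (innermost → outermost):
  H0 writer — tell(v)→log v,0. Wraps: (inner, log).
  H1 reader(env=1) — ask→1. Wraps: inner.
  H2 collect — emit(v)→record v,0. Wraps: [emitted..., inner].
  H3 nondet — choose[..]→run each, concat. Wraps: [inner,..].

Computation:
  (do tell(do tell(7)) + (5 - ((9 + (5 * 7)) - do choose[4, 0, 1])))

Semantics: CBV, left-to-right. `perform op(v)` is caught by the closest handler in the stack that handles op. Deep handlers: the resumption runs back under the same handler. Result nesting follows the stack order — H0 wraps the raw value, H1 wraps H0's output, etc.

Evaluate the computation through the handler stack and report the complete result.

Answer: [[(-35, (7, 0))], [(-39, (7, 0))], [(-38, (7, 0))]]

Working:
tell(7) @ H0 ⇒ log+=7
tell(0) @ H0 ⇒ log+=0
choose[4, 0, 1] @ H3
  branch[0] choose=4:
    H0 returns (-35, (7, 0))
    H1 returns (-35, (7, 0))
    H2 returns [(-35, (7, 0))]
    H3 returns [[(-35, (7, 0))]]
  branch[1] choose=0:
    H0 returns (-39, (7, 0))
    H1 returns (-39, (7, 0))
    H2 returns [(-39, (7, 0))]
    H3 returns [[(-39, (7, 0))]]
  branch[2] choose=1:
    H0 returns (-38, (7, 0))
    H1 returns (-38, (7, 0))
    H2 returns [(-38, (7, 0))]
    H3 returns [[(-38, (7, 0))]]
= [[(-35, (7, 0))], [(-39, (7, 0))], [(-38, (7, 0))]]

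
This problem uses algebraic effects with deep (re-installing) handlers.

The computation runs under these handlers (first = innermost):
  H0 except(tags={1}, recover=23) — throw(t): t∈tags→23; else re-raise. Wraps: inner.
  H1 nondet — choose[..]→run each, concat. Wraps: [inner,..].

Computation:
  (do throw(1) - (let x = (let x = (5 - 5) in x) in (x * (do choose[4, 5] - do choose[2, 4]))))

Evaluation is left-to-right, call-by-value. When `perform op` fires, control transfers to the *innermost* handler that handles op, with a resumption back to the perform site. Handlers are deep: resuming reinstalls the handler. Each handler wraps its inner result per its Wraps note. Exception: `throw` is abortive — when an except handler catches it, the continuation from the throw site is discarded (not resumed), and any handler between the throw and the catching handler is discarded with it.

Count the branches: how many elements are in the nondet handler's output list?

Working:
throw(1) @ H0 caught ⇒ 23
H1 returns [23]
= [23]

Answer: 1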